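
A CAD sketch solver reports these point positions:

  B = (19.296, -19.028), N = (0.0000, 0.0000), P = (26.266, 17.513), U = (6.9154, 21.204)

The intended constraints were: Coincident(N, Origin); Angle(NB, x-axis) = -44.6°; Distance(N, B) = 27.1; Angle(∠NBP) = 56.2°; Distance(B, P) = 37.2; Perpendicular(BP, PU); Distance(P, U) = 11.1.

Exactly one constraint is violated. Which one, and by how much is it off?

Distance(P, U) = 11.1 — off by 8.60.

N = (0.00, 0.00) ✓; NB at -44.60° ✓; |NB| = 27.10 ✓; ∠NBP = 56.20° ✓; |BP| = 37.20 ✓; ∠(BP, PU) = 90.00° ✓; |PU| = 19.70 ✗.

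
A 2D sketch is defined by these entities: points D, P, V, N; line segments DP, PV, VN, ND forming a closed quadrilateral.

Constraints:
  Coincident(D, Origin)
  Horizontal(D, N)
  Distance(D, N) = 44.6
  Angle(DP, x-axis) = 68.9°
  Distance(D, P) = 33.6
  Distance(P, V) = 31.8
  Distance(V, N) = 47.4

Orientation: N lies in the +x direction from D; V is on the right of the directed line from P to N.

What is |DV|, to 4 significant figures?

4.178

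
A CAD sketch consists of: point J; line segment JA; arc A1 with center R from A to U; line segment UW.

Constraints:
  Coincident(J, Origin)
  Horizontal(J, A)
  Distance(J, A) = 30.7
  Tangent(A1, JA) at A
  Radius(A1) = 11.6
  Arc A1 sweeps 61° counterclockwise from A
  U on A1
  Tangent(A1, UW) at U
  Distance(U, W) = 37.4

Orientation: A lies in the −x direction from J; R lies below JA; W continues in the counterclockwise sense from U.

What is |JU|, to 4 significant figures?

41.28

J is at the origin; J and A share the same y with |JA| = 30.7 and A on the −x side, so A = (-30.70, 0.000). A1 meets JA tangentially, so RA is at right angles to JA, so R = A + (0, -11.6) = (-30.70, -11.60). On A1, A sits at bearing 90° from R; a 61° counterclockwise sweep puts U at bearing 151°, so U = R + 11.6·(cos 151°, sin 151°) = (-40.85, -5.976). Then |JU| = |U − J| = 41.28.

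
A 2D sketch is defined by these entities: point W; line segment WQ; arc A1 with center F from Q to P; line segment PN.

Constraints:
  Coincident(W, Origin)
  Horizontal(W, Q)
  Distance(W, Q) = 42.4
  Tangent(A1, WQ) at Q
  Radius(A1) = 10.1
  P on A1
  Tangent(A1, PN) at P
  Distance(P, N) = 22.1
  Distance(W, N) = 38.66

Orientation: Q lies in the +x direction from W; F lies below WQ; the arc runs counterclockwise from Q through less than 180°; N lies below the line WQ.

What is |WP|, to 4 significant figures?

33.51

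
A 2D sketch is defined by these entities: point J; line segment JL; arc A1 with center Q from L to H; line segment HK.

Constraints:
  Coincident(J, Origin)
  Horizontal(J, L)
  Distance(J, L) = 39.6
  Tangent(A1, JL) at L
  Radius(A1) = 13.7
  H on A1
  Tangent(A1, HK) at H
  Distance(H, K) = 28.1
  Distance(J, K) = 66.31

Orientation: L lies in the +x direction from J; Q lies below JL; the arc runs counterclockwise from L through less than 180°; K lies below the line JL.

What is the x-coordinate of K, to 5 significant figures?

50.468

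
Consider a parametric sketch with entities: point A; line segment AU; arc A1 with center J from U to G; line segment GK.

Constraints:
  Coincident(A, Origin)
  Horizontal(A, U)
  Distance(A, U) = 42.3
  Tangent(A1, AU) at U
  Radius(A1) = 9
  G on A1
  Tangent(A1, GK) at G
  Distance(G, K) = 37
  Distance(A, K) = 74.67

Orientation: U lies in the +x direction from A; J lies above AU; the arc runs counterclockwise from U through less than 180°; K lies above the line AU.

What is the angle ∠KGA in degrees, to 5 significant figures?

114.58°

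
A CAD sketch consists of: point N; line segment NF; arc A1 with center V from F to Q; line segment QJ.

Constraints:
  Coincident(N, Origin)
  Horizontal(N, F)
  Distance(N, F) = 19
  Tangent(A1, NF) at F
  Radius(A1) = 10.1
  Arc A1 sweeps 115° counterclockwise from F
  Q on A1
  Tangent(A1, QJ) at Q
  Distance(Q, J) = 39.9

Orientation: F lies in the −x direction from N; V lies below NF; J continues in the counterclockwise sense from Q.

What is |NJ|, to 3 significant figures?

51.8

On A1, F sits at bearing 90° from V; a 115° counterclockwise sweep puts Q at bearing 205°, so Q = V + 10.1·(cos 205°, sin 205°) = (-28.2, -14.4). Since A1 is tangent to QJ there, VQ ⟂ QJ, so QJ runs along (−sin 205°, cos 205°); with |QJ| = 39.9, J = (-11.3, -50.5). Then |NJ| = |J − N| = 51.8.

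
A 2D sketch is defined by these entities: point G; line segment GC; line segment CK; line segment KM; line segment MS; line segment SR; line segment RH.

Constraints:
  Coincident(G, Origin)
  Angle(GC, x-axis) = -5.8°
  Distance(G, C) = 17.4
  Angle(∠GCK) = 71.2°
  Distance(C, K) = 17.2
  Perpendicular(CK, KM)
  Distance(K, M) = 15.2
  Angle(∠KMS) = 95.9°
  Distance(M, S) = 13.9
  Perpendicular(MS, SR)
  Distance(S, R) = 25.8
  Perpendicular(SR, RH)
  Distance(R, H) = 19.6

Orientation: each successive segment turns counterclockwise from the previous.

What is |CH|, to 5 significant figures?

23.040

The perpendicularity gives SR at right angles to MS, so SR runs at 7.1000°; with |SR| = 25.8, R = (25.952, 0.97703). SR ⟂ RH, so RH runs at 97.100°; with |RH| = 19.6, H = (23.529, 20.427). Then |CH| = |H − C| = 23.040.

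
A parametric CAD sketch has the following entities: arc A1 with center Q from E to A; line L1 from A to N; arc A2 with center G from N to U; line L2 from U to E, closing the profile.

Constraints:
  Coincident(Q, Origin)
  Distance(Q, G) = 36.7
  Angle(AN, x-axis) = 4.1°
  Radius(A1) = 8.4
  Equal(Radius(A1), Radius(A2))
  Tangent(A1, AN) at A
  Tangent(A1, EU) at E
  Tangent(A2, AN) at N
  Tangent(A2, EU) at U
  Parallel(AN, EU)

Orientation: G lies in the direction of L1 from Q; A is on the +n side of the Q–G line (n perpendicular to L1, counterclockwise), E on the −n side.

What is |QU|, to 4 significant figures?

37.65

Tangency of A1 to both parallel lines with radius 8.4 puts A and E at Q ± 8.4·n: A = (-0.6006, 8.379), E = (0.6006, -8.379). Equal radii place N and U the same way about G: N = G + 8.4·n = (36.01, 11.00), U = G − 8.4·n = (37.21, -5.755). Then |QU| = |U − Q| = 37.65.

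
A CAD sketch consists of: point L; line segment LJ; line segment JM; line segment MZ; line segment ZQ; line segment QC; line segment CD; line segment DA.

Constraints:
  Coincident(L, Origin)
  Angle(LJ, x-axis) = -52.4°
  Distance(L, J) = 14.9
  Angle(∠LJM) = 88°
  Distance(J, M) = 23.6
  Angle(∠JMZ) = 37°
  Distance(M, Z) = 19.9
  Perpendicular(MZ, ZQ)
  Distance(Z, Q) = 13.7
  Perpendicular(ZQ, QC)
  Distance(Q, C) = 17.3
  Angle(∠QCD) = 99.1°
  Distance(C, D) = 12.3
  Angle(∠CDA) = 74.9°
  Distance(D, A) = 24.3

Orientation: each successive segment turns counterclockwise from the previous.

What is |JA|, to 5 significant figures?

11.741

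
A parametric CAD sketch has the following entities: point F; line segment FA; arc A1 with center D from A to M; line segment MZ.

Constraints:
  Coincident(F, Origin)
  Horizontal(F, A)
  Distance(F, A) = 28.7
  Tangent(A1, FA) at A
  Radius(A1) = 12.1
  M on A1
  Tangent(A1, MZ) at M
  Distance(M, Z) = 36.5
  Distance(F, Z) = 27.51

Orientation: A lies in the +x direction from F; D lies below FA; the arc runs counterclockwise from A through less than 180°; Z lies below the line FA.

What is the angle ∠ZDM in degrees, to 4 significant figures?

71.66°

Checks: |DM| = 12.10 ✓; ∠(DM, MZ) = 90.00° ✓; |MZ| = 36.50 ✓; |FZ| = 27.51 ✓.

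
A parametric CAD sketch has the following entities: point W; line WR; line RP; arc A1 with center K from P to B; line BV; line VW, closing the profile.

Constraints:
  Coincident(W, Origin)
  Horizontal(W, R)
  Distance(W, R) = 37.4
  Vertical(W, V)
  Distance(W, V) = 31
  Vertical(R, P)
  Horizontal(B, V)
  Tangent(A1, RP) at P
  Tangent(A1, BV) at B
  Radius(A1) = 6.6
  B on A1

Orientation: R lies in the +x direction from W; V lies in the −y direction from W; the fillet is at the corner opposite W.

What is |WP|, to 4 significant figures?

44.66

W is at the origin; W and R share the same y with |WR| = 37.4 and R on the +x side, so R = (37.40, 0.000). W and V share the same x with |WV| = 31.0 and V on the −y side, so V = (0.000, -31.00). The virtual corner opposite W is at (37.40, -31.00). The tangent condition forces KP to be normal to RP and the tangent condition forces KB to be normal to BV, with radius 6.6, so the center K sits 6.6 in from both sides at K = (30.80, -24.40). That places the tangent points at P = (37.40, -24.40) on RP and B = (30.80, -31.00) on BV. Then |WP| = |P − W| = 44.66.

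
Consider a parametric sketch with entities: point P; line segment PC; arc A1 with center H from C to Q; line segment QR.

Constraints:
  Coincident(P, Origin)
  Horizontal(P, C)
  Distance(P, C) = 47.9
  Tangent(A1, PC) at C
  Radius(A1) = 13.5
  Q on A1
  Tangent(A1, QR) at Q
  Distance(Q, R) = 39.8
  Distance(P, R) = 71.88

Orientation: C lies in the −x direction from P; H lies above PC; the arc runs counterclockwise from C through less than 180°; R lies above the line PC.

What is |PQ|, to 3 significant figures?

38.9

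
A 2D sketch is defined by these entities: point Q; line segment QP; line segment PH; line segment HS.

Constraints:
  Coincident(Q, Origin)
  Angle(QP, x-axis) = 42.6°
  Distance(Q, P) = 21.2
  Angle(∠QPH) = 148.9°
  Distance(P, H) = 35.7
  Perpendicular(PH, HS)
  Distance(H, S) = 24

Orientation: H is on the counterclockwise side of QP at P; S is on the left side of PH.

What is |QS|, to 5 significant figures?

55.411

Q is at the origin; QP runs at 42.6° with length 21.2, so P = 21.2·(cos 42.6°, sin 42.6°) = (15.605, 14.350). ∠QPH = 148.9°, so PH runs at 42.6° + (180° − 148.9°) = 73.700° from the x-axis; with |PH| = 35.7, H = P + 35.7·(cos 73.700°, sin 73.700°) = (25.625, 48.615). The perpendicularity gives HS at right angles to PH; with |HS| = 24.0 on the left of PH, S = H + 24.0·(-0.95981, 0.28067) = (2.5897, 55.351). Then |QS| = |S − Q| = 55.411.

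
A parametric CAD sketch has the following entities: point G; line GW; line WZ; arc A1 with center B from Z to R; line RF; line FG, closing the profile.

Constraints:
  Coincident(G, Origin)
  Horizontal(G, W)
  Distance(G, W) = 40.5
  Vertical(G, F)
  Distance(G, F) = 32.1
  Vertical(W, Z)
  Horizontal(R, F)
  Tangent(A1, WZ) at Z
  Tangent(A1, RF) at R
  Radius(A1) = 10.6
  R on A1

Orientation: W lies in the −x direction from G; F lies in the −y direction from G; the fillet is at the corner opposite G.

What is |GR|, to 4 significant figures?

43.87

G is at the origin; GW is horizontal with |GW| = 40.5 and W on the −x side, so W = (-40.50, 0.000). GF is vertical with |GF| = 32.1 and F on the −y side, so F = (0.000, -32.10). The virtual corner opposite G is at (-40.50, -32.10). A1 meets WZ tangentially, so BZ is at right angles to WZ and A1 meets RF tangentially, so BR is at right angles to RF, with radius 10.6, so the center B sits 10.6 in from both sides at B = (-29.90, -21.50). That places the tangent points at Z = (-40.50, -21.50) on WZ and R = (-29.90, -32.10) on RF. Then |GR| = |R − G| = 43.87.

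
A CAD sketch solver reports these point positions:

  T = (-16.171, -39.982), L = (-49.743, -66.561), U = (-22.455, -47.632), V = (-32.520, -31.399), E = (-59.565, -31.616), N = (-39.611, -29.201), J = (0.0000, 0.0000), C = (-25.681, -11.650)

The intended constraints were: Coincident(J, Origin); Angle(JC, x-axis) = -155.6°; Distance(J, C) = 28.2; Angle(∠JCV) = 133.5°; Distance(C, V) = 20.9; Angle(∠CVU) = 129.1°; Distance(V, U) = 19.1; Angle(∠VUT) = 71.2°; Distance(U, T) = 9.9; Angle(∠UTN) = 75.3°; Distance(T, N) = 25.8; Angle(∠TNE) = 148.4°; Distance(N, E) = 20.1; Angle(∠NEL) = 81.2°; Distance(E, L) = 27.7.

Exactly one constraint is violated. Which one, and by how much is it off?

Distance(E, L) = 27.7 — off by 8.60.

J = (0.00, 0.00) ✓; JC at -155.6° ✓; |JC| = 28.20 ✓; ∠JCV = 133.5° ✓; |CV| = 20.90 ✓; ∠CVU = 129.1° ✓; |VU| = 19.10 ✓; ∠VUT = 71.20° ✓; |UT| = 9.900 ✓; ∠UTN = 75.30° ✓; |TN| = 25.80 ✓; ∠TNE = 148.4° ✓; |NE| = 20.10 ✓; ∠NEL = 81.20° ✓; |EL| = 36.30 ✗.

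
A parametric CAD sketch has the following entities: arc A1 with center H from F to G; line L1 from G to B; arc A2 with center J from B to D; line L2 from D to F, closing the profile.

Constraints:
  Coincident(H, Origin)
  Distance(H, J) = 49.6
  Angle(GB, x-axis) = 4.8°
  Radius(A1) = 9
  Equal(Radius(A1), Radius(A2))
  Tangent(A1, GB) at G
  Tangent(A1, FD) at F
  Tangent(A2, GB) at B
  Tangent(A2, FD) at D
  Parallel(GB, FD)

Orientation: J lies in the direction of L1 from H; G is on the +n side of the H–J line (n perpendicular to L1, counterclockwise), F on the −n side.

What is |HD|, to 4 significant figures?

50.41

The slot axis is L1's direction at 4.8°, so u = (cos 4.8°, sin 4.8°) = (0.9965, 0.08368) and n = (−sin 4.8°, cos 4.8°) = (-0.08368, 0.9965). H is at the origin and J lies 49.6 along u from H, so J = 49.6·u = (49.43, 4.150). Tangency of A1 to both parallel lines with radius 9.0 puts G and F at H ± 9.0·n: G = (-0.7531, 8.968), F = (0.7531, -8.968). Equal radii place B and D the same way about J: B = J + 9.0·n = (48.67, 13.12), D = J − 9.0·n = (50.18, -4.818). Then |HD| = |D − H| = 50.41.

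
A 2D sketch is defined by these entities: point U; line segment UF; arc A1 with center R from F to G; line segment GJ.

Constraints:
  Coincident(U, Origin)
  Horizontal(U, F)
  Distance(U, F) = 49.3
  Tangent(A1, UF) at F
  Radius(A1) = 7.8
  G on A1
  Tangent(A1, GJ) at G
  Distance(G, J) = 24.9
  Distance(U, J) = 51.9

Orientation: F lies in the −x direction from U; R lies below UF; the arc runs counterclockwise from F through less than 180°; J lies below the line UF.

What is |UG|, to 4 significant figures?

56.92

Checks: |RG| = 7.800 ✓; ∠(RG, GJ) = 90.00° ✓; |GJ| = 24.90 ✓; |UJ| = 51.90 ✓.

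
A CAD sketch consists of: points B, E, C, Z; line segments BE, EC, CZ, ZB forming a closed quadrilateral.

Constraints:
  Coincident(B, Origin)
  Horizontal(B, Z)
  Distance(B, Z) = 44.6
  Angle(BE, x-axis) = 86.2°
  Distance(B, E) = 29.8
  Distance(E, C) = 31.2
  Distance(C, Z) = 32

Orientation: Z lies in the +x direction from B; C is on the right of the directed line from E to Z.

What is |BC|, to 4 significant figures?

12.61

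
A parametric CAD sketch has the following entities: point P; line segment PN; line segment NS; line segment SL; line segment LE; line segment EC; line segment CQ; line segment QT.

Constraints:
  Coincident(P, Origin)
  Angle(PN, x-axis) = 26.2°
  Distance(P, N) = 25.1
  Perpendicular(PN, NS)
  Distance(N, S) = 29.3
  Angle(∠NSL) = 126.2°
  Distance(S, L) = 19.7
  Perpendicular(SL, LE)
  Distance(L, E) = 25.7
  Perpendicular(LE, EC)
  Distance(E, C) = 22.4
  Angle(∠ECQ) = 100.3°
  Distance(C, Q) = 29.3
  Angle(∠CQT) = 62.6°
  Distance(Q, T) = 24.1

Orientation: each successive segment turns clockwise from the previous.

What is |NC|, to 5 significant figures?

14.749

P is at the origin; PN runs at 26.2° with length 25.1, so N = (22.521, 11.082). The perpendicularity gives NS at right angles to PN, so NS runs at -63.800°; with |NS| = 29.3, S = (35.457, -15.208). ∠NSL = 126.2° gives SL at -117.60° from the x-axis; with |SL| = 19.7, L = (26.330, -32.666). The perpendicularity gives LE at right angles to SL, so LE runs at 152.40°; with |LE| = 25.7, E = (3.5549, -20.759). LE is perpendicular to EC, so EC runs at 62.400°; with |EC| = 22.4, C = (13.933, -0.90842). Then |NC| = |C − N| = 14.749.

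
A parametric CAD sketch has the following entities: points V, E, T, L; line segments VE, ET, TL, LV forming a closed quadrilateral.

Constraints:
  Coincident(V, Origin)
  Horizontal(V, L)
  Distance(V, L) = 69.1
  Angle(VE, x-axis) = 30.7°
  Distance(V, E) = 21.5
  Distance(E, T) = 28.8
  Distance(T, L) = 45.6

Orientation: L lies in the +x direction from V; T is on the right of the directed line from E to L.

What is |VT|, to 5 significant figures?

31.417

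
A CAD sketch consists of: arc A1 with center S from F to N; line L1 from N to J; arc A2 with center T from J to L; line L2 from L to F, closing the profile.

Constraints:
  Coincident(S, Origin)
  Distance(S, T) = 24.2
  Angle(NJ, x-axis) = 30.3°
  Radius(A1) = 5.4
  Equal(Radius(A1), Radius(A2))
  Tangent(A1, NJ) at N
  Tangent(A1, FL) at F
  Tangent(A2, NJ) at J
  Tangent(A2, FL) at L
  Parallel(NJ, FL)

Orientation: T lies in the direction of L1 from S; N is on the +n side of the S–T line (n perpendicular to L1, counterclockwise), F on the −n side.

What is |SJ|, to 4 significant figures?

24.80

The slot axis is L1's direction at 30.3°, so u = (cos 30.3°, sin 30.3°) = (0.8634, 0.5045) and n = (−sin 30.3°, cos 30.3°) = (-0.5045, 0.8634). S is at the origin and T lies 24.2 along u from S, so T = 24.2·u = (20.89, 12.21). Tangency of A1 to both parallel lines with radius 5.4 puts N and F at S ± 5.4·n: N = (-2.724, 4.662), F = (2.724, -4.662). Equal radii place J and L the same way about T: J = T + 5.4·n = (18.17, 16.87), L = T − 5.4·n = (23.62, 7.547). Then |SJ| = |J − S| = 24.80.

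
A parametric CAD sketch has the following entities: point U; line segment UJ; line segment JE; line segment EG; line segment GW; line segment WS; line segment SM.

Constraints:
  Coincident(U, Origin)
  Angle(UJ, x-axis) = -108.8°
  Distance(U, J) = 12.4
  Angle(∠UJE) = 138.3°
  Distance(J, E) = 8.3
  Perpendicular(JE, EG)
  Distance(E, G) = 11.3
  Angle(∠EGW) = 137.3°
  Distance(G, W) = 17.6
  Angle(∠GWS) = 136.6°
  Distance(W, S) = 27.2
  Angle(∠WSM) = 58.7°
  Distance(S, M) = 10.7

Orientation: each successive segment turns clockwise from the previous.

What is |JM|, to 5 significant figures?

30.712

∠GWS = 136.6° gives WS at 33.400° from the x-axis; with |WS| = 27.2, S = (9.9424, 26.118). ∠WSM = 58.7° gives SM at -87.900° from the x-axis; with |SM| = 10.7, M = (10.334, 15.425). Then |JM| = |M − J| = 30.712.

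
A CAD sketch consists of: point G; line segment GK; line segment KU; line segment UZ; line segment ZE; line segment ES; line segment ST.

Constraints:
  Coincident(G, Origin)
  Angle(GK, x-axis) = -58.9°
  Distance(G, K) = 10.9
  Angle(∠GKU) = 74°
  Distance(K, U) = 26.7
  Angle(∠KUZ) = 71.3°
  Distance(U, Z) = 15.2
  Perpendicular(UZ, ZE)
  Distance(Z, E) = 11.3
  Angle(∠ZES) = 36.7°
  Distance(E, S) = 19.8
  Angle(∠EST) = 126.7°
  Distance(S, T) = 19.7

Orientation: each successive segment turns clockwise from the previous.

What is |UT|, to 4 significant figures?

25.12

G is at the origin; GK runs at -58.9° with length 10.9, so K = (5.630, -9.333). ∠GKU = 74.0° gives KU at -164.9° from the x-axis; with |KU| = 26.7, U = (-20.15, -16.29). ∠KUZ = 71.3° gives UZ at 86.40° from the x-axis; with |UZ| = 15.2, Z = (-19.19, -1.119). UZ ⟂ ZE, so ZE runs at -3.600°; with |ZE| = 11.3, E = (-7.916, -1.828). ∠ZES = 36.7° gives ES at -146.9° from the x-axis; with |ES| = 19.8, S = (-24.50, -12.64). ∠EST = 126.7° gives ST at 159.8° from the x-axis; with |ST| = 19.7, T = (-42.99, -5.839). Then |UT| = |T − U| = 25.12.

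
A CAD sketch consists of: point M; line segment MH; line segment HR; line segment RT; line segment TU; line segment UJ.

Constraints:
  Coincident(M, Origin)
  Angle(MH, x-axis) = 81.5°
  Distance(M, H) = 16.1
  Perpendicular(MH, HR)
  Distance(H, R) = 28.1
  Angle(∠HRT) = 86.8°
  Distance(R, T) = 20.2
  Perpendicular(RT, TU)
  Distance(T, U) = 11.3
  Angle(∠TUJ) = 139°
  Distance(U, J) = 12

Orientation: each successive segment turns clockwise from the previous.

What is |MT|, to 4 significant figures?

27.28

MH is perpendicular to HR, so HR runs at -8.500°; with |HR| = 28.1, R = (30.17, 11.77). ∠HRT = 86.8° gives RT at -101.7° from the x-axis; with |RT| = 20.2, T = (26.07, -8.011). Then |MT| = |T − M| = 27.28.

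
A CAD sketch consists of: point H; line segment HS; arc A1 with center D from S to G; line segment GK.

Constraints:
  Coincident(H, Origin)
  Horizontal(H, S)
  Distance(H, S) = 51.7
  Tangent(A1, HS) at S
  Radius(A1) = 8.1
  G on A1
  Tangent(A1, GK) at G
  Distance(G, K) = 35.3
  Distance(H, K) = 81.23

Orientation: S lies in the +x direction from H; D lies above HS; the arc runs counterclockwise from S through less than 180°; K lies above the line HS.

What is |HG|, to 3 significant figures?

59.5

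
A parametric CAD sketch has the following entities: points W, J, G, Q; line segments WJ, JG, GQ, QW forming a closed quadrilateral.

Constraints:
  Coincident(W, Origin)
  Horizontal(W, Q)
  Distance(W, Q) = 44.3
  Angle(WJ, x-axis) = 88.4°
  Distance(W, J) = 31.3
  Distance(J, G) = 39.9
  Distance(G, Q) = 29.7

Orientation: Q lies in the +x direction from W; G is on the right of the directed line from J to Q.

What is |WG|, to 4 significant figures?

16.33

Checks: |JG| = 39.90 ✓; |GQ| = 29.70 ✓.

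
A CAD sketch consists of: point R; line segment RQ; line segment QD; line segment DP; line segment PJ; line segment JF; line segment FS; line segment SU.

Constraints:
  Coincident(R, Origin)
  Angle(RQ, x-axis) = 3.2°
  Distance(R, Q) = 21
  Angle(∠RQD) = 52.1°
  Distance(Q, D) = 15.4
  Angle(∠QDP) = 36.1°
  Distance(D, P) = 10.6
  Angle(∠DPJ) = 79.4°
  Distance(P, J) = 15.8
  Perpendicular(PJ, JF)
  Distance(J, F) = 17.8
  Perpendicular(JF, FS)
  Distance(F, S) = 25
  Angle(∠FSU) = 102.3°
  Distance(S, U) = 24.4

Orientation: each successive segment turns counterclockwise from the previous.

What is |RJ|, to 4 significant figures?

27.75

R is at the origin; RQ runs at 3.2° with length 21.0, so Q = (20.97, 1.172). ∠RQD = 52.1° gives QD at 131.1° from the x-axis; with |QD| = 15.4, D = (10.84, 12.78). ∠QDP = 36.1° gives DP at -85.00° from the x-axis; with |DP| = 10.6, P = (11.77, 2.217). ∠DPJ = 79.4° gives PJ at 15.60° from the x-axis; with |PJ| = 15.8, J = (26.99, 6.466). Then |RJ| = |J − R| = 27.75.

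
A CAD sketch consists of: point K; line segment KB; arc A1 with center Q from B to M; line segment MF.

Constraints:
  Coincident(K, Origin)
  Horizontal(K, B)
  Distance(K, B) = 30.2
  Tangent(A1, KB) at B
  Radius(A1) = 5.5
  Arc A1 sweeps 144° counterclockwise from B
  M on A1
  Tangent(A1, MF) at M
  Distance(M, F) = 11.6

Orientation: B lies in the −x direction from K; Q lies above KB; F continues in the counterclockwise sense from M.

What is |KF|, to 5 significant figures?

40.033

K is at the origin; KB is horizontal with |KB| = 30.2 and B on the −x side, so B = (-30.200, 0.0000). A1 meets KB tangentially, so QB is at right angles to KB, so Q = B + (0, 5.5) = (-30.200, 5.5000). On A1, B sits at bearing -90° from Q; a 144° counterclockwise sweep puts M at bearing 54°, so M = Q + 5.5·(cos 54°, sin 54°) = (-26.967, 9.9496). Since A1 is tangent to MF there, QM ⟂ MF, so MF runs along (−sin 54°, cos 54°); with |MF| = 11.6, F = (-36.352, 16.768). Then |KF| = |F − K| = 40.033.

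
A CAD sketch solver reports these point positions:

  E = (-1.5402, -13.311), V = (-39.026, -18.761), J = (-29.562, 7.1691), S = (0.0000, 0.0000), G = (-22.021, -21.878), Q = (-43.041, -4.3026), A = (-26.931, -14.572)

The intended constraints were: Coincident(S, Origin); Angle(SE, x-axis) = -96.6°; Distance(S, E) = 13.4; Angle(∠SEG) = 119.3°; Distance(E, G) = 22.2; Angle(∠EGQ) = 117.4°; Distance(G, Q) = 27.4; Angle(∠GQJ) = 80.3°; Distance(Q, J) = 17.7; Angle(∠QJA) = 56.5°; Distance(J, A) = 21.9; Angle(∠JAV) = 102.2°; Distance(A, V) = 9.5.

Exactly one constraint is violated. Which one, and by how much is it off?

Distance(A, V) = 9.5 — off by 3.30.

S = (0.00, 0.00) ✓; SE at -96.60° ✓; |SE| = 13.40 ✓; ∠SEG = 119.3° ✓; |EG| = 22.20 ✓; ∠EGQ = 117.4° ✓; |GQ| = 27.40 ✓; ∠GQJ = 80.30° ✓; |QJ| = 17.70 ✓; ∠QJA = 56.50° ✓; |JA| = 21.90 ✓; ∠JAV = 102.2° ✓; |AV| = 12.80 ✗.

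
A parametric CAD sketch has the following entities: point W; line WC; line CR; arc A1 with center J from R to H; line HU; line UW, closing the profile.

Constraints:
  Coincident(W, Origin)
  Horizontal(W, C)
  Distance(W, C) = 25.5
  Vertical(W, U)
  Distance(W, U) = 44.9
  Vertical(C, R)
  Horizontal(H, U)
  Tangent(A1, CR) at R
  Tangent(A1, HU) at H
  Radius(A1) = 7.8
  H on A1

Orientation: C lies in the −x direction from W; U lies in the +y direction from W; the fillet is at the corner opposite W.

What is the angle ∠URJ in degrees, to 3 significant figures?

17.0°

W is at the origin; W and C share the same y with |WC| = 25.5 and C on the −x side, so C = (-25.5, 0.00). WU is vertical with |WU| = 44.9 and U on the +y side, so U = (0.00, 44.9). The virtual corner opposite W is at (-25.5, 44.9). A1 meets CR tangentially, so JR is at right angles to CR and A1 meets HU tangentially, so JH is at right angles to HU, with radius 7.8, so the center J sits 7.8 in from both sides at J = (-17.7, 37.1). That places the tangent points at R = (-25.5, 37.1) on CR and H = (-17.7, 44.9) on HU. Then cos ∠URJ = RU·RJ / (|RU||RJ|), giving 17.0°.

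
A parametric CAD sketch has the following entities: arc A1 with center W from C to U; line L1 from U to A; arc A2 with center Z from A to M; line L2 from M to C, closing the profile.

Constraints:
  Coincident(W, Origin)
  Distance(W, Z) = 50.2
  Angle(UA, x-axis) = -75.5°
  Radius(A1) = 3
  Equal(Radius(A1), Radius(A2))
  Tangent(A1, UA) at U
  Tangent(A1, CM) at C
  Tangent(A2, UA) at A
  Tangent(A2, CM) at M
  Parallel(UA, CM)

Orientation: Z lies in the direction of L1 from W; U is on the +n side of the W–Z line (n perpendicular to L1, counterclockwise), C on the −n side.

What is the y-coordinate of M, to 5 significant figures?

-49.352

The slot axis is L1's direction at -75.5°, so u = (cos -75.5°, sin -75.5°) = (0.25038, -0.96815) and n = (−sin -75.5°, cos -75.5°) = (0.96815, 0.25038). W is at the origin and Z lies 50.2 along u from W, so Z = 50.2·u = (12.569, -48.601). Tangency of A1 to both parallel lines with radius 3.0 puts U and C at W ± 3.0·n: U = (2.9044, 0.75114), C = (-2.9044, -0.75114). Equal radii place A and M the same way about Z: A = Z + 3.0·n = (15.474, -47.850), M = Z − 3.0·n = (9.6646, -49.352). So M.y = -49.352.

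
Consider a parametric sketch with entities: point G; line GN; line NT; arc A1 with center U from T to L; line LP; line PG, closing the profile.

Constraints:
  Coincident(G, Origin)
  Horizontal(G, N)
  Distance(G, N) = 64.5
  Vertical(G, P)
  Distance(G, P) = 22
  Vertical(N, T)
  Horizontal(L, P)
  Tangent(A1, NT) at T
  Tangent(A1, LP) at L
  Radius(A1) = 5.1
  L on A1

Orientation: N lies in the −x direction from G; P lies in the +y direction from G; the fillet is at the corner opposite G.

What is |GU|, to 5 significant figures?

61.757

G is at the origin; G and N share the same y with |GN| = 64.5 and N on the −x side, so N = (-64.500, 0.0000). G and P share the same x with |GP| = 22.0 and P on the +y side, so P = (0.0000, 22.000). The virtual corner opposite G is at (-64.500, 22.000). Tangency of A1 to NT means the radius UT is perpendicular to NT and since A1 is tangent to LP there, UL ⟂ LP, with radius 5.1, so the center U sits 5.1 in from both sides at U = (-59.400, 16.900). Then |GU| = |U − G| = 61.757.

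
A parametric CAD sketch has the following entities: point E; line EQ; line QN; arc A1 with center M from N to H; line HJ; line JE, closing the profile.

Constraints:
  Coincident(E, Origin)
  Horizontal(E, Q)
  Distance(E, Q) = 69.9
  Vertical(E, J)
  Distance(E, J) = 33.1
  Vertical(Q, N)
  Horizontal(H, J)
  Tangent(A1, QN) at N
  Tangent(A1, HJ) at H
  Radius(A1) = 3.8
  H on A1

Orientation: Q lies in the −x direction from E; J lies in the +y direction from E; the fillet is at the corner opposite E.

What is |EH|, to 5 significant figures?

73.924

E is at the origin; EQ is horizontal with |EQ| = 69.9 and Q on the −x side, so Q = (-69.900, 0.0000). E and J share the same x with |EJ| = 33.1 and J on the +y side, so J = (0.0000, 33.100). The virtual corner opposite E is at (-69.900, 33.100). A1 meets QN tangentially, so MN is at right angles to QN and tangency of A1 to HJ means the radius MH is perpendicular to HJ, with radius 3.8, so the center M sits 3.8 in from both sides at M = (-66.100, 29.300). That places the tangent points at N = (-69.900, 29.300) on QN and H = (-66.100, 33.100) on HJ. Then |EH| = |H − E| = 73.924.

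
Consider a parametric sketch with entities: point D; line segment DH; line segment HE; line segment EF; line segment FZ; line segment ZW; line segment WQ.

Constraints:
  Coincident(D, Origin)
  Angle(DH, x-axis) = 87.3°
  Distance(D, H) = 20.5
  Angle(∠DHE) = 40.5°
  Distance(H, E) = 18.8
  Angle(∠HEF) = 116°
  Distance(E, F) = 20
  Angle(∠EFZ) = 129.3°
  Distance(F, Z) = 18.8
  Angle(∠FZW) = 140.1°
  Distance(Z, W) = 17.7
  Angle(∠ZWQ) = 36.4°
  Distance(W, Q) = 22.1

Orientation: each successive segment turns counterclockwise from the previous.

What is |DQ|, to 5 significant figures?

9.9596

D is at the origin; DH runs at 87.3° with length 20.5, so H = (0.96568, 20.477). ∠DHE = 40.5° gives HE at -133.20° from the x-axis; with |HE| = 18.8, E = (-11.904, 6.7726). ∠HEF = 116.0° gives EF at -69.200° from the x-axis; with |EF| = 20.0, F = (-4.8017, -11.924). ∠EFZ = 129.3° gives FZ at -18.500° from the x-axis; with |FZ| = 18.8, Z = (13.027, -17.889). ∠FZW = 140.1° gives ZW at 21.400° from the x-axis; with |ZW| = 17.7, W = (29.507, -11.431). ∠ZWQ = 36.4° gives WQ at 165.00° from the x-axis; with |WQ| = 22.1, Q = (8.1595, -5.7110). Then |DQ| = |Q − D| = 9.9596.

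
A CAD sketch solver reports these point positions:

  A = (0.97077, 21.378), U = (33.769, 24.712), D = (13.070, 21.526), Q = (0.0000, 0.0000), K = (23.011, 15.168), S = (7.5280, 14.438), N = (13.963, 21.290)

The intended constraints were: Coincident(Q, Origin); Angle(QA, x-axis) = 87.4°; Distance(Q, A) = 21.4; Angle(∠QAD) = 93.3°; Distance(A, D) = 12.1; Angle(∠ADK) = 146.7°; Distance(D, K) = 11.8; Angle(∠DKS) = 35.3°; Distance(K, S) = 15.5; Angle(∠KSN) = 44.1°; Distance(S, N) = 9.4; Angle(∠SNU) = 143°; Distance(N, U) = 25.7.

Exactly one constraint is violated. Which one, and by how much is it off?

Distance(N, U) = 25.7 — off by 5.60.

Q = (0.00, 0.00) ✓; QA at 87.40° ✓; |QA| = 21.40 ✓; ∠QAD = 93.30° ✓; |AD| = 12.10 ✓; ∠ADK = 146.7° ✓; |DK| = 11.80 ✓; ∠DKS = 35.30° ✓; |KS| = 15.50 ✓; ∠KSN = 44.10° ✓; |SN| = 9.400 ✓; ∠SNU = 143.0° ✓; |NU| = 20.10 ✗.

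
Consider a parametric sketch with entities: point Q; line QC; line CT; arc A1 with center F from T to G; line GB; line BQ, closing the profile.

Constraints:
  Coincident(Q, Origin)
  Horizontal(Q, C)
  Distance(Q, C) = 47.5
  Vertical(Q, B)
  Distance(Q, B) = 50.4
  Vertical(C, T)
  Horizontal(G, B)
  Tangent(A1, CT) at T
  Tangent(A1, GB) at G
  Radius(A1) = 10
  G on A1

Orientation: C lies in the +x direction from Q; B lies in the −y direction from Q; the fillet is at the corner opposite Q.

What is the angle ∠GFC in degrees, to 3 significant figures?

166°

Q is at the origin; QC is horizontal with |QC| = 47.5 and C on the +x side, so C = (47.5, 0.00). QB is vertical with |QB| = 50.4 and B on the −y side, so B = (0.00, -50.4). The virtual corner opposite Q is at (47.5, -50.4). Since A1 is tangent to CT there, FT ⟂ CT and the tangent condition forces FG to be normal to GB, with radius 10.0, so the center F sits 10.0 in from both sides at F = (37.5, -40.4). That places the tangent points at T = (47.5, -40.4) on CT and G = (37.5, -50.4) on GB. Then cos ∠GFC = FG·FC / (|FG||FC|), giving 166°.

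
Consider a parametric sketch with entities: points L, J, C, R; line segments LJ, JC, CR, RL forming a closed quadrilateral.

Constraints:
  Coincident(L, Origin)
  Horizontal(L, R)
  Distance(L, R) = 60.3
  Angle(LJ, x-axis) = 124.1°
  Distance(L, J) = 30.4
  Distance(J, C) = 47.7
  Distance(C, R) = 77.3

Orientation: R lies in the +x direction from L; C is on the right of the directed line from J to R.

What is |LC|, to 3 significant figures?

26.3

Checks: L = (0.00, 0.00) ✓; |JC| = 47.70 ✓; |CR| = 77.30 ✓.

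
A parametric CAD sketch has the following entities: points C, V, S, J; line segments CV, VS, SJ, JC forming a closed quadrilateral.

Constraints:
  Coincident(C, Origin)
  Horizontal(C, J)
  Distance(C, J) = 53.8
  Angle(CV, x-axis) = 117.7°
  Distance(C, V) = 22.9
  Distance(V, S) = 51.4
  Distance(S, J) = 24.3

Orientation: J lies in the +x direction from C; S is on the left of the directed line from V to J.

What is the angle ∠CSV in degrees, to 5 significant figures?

26.453°

Checks: |VS| = 51.40 ✓; |SJ| = 24.30 ✓.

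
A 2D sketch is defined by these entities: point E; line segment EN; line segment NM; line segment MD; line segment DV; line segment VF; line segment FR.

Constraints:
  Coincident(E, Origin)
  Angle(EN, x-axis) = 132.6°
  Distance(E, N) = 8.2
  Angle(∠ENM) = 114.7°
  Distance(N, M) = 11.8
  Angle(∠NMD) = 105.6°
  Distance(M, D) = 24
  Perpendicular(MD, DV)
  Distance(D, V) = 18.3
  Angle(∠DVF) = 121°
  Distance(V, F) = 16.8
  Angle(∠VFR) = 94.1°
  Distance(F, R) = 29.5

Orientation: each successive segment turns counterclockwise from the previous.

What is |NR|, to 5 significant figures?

9.5197

∠DVF = 121.0° gives VF at 61.300° from the x-axis; with |VF| = 16.8, F = (10.537, -6.1010). ∠VFR = 94.1° gives FR at 147.20° from the x-axis; with |FR| = 29.5, R = (-14.260, 9.8794). Then |NR| = |R − N| = 9.5197.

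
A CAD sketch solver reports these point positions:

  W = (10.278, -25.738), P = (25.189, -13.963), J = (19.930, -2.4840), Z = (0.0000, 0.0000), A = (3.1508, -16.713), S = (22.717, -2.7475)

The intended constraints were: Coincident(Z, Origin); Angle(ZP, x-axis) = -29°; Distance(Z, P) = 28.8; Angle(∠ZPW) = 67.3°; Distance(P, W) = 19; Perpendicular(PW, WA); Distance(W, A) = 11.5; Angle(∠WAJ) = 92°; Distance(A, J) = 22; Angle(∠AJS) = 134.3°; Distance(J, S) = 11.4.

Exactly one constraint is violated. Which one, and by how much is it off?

Distance(J, S) = 11.4 — off by 8.60.

Z = (0.00, 0.00) ✓; ZP at -29.00° ✓; |ZP| = 28.80 ✓; ∠ZPW = 67.30° ✓; |PW| = 19.00 ✓; ∠(PW, WA) = 90.00° ✓; |WA| = 11.50 ✓; ∠WAJ = 92.00° ✓; |AJ| = 22.00 ✓; ∠AJS = 134.3° ✓; |JS| = 2.799 ✗.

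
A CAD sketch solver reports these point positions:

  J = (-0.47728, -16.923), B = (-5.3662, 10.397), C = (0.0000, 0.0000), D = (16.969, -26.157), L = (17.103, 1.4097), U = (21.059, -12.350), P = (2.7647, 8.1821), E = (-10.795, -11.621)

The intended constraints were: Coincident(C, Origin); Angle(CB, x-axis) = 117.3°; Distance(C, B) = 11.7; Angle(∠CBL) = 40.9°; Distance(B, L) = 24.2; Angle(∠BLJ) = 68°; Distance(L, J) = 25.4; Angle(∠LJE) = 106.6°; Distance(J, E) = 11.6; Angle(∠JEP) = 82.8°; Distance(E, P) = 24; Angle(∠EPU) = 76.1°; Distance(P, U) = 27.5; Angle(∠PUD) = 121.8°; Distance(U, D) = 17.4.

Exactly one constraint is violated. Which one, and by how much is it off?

Distance(U, D) = 17.4 — off by 3.00.

C = (0.00, 0.00) ✓; CB at 117.3° ✓; |CB| = 11.70 ✓; ∠CBL = 40.90° ✓; |BL| = 24.20 ✓; ∠BLJ = 68.00° ✓; |LJ| = 25.40 ✓; ∠LJE = 106.6° ✓; |JE| = 11.60 ✓; ∠JEP = 82.80° ✓; |EP| = 24.00 ✓; ∠EPU = 76.10° ✓; |PU| = 27.50 ✓; ∠PUD = 121.8° ✓; |UD| = 14.40 ✗.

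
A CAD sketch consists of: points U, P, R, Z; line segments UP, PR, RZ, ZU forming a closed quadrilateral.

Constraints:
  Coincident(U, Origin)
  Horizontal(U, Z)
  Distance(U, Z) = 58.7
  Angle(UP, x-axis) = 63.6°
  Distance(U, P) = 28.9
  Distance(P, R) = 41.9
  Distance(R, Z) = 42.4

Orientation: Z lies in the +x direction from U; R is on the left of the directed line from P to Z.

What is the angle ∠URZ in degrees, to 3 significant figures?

60.6°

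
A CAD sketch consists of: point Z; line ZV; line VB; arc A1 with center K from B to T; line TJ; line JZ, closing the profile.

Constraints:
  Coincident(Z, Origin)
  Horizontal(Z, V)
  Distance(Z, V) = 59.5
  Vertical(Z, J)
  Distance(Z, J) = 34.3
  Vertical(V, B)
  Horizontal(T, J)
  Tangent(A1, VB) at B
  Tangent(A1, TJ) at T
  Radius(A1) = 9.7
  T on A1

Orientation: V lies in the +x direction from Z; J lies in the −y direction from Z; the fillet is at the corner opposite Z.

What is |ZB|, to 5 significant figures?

64.385

The virtual corner opposite Z is at (59.500, -34.300). Tangency of A1 to VB means the radius KB is perpendicular to VB and A1 meets TJ tangentially, so KT is at right angles to TJ, with radius 9.7, so the center K sits 9.7 in from both sides at K = (49.800, -24.600). That places the tangent points at B = (59.500, -24.600) on VB and T = (49.800, -34.300) on TJ. Then |ZB| = |B − Z| = 64.385.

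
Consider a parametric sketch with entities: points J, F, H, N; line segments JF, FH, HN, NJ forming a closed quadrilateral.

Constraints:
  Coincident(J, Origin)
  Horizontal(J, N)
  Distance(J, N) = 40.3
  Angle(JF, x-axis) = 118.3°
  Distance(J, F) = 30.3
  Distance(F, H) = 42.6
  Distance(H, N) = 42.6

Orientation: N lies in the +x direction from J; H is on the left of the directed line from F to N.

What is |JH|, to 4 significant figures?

47.86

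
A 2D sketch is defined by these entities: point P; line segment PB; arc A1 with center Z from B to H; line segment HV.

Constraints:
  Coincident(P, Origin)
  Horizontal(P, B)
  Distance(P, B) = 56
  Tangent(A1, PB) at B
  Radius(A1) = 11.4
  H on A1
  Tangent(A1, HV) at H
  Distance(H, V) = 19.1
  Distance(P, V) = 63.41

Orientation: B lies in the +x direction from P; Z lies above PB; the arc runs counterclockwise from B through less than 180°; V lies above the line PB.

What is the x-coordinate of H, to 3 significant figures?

65.2

P is at the origin; P and B share the same y with |PB| = 56.0 and B on the +x side, so B = (56.0, 0.00). A1 meets PB tangentially, so ZB is at right angles to PB, so Z = B + (0, 11.4) = (56.0, 11.4). Since ZH ⟂ HV (tangency), |ZV| = √(11.4² + 19.1²) = 22.2 regardless of where H sits on A1. So V lies on both circle(P, 63.41) and circle(Z, 22.2); the above-PB intersection is V = (53.8, 33.5). H is the foot of the tangent from V: H = (65.2, 18.2).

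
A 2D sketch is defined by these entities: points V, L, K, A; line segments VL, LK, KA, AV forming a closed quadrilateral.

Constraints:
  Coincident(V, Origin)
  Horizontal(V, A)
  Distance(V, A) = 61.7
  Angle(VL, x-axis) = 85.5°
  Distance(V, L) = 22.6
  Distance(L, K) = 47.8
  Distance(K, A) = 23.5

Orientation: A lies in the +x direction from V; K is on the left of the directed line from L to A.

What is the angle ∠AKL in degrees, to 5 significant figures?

124.17°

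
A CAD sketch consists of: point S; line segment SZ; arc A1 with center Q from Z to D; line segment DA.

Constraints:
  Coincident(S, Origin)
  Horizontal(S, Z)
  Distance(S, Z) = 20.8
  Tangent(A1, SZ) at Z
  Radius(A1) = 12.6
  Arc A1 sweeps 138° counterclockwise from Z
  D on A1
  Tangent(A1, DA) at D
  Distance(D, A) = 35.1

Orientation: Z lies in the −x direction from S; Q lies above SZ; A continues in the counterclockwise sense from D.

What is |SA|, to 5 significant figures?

59.535

S is at the origin; S and Z share the same y with |SZ| = 20.8 and Z on the −x side, so Z = (-20.800, 0.0000). A1 meets SZ tangentially, so QZ is at right angles to SZ, so Q = Z + (0, 12.6) = (-20.800, 12.600). On A1, Z sits at bearing -90° from Q; a 138° counterclockwise sweep puts D at bearing 48°, so D = Q + 12.6·(cos 48°, sin 48°) = (-12.369, 21.964). A1 meets DA tangentially, so QD is at right angles to DA, so DA runs along (−sin 48°, cos 48°); with |DA| = 35.1, A = (-38.453, 45.450). Then |SA| = |A − S| = 59.535.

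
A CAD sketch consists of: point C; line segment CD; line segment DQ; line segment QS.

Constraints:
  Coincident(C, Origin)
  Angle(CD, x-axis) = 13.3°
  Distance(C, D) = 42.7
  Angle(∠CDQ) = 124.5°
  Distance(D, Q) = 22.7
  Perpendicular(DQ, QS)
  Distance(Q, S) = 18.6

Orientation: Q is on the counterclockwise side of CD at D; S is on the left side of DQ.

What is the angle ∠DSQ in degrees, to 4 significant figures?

50.67°

C is at the origin; CD runs at 13.3° with length 42.7, so D = 42.7·(cos 13.3°, sin 13.3°) = (41.55, 9.823). ∠CDQ = 124.5°, so DQ runs at 13.3° + (180° − 124.5°) = 68.80° from the x-axis; with |DQ| = 22.7, Q = D + 22.7·(cos 68.80°, sin 68.80°) = (49.76, 30.99). DQ is perpendicular to QS; with |QS| = 18.6 on the left of DQ, S = Q + 18.6·(-0.9323, 0.3616) = (32.42, 37.71). Then cos ∠DSQ = SD·SQ / (|SD||SQ|), giving 50.67°.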